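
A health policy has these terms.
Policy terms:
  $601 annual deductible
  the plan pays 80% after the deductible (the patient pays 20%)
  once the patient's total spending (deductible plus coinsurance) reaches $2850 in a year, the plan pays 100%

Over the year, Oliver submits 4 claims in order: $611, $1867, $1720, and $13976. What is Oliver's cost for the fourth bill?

$1529.60

Bill 1, $611: $601 finishes the deductible; $10 goes to coinsurance; coinsurance $10 × 20% = $2. Patient pays $603; OOP now $603.
Bill 2, $1867: deductible met; 20% of $1867 = $373.40. Patient owes $373.40 (running OOP $976.40).
Bill 3, $1720: 20% coinsurance on $1720 = $344. Cost to patient: $344. OOP to date $1320.40.
Bill 4, $13976: deductible met; 20% of $13976 = $2795.20. OOP would hit $4115.60 > $2850, so the cap limits the patient to $2850 − $1320.40 = $1529.60.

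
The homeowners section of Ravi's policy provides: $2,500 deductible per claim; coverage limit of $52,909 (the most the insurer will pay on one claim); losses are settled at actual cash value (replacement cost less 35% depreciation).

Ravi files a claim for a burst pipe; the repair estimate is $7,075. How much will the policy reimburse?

Depreciate 35%: the covered value is $7,075 × 0.65 = $4,598.75.
Less the $2,500 deductible: $4,598.75 − $2,500 = $2,098.75.
That's under the $52,909 cap, so the insurer reimburses the full $2,098.75.

$2,098.75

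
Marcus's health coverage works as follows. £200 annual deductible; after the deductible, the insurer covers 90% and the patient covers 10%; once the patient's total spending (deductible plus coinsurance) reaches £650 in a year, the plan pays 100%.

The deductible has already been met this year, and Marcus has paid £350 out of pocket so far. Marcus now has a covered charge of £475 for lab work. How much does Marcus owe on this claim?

£47.50

The deductible is already satisfied, so the full bill goes to coinsurance.
Coinsurance: £475 × 10% = £47.50.
Total out-of-pocket so far would be £350 + £47.50 = £397.50, below the £650 cap — no reduction.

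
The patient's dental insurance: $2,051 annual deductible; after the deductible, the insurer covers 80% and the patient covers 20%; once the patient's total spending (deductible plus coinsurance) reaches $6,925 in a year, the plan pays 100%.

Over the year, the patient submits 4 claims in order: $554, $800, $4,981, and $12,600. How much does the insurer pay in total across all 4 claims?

$13,507.20

Claim 1 — $554: all of it applies to the deductible. Patient pays $554; OOP now $554. Plan pays $554 − $554 = $0.
Claim 2 — $800: all of it applies to the deductible. Patient owes $800 (running OOP $1,354). Insurer: $800 − $800 = $0.
Claim 3 — $4,981: $697 finishes the deductible; $4,284 goes to coinsurance; 20% of $4,284 = $856.80. Cost to patient: $1,553.80. OOP to date $2,907.80. Plan pays $4,981 − $1,553.80 = $3,427.20.
Claim 4 — $12,600: deductible met; 20% of $12,600 = $2,520. Cost to patient: $2,520. OOP to date $5,427.80. Insurer: $12,600 − $2,520 = $10,080.
Insurer total = bills − patient's total = $18,935 − $5,427.80 = $13,507.20.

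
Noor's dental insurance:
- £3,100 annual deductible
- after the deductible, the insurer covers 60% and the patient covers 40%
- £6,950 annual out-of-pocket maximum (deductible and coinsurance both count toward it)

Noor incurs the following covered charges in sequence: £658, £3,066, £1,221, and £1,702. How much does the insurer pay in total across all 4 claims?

£2,128.20

Claim 1 — £658: all of it applies to the deductible. Patient owes £658 (running OOP £658). Plan pays £658 − £658 = £0.
Claim 2 — £3,066: £2,442 to deductible, leaving £624; coinsurance £624 × 40% = £249.60. Cost to patient: £2,691.60. OOP to date £3,349.60. Plan pays £3,066 − £2,691.60 = £374.40.
Claim 3 — £1,221: deductible already satisfied, so patient's share is 40% × £1,221 = £488.40. Cost to patient: £488.40. OOP to date £3,838. Insurer: £1,221 − £488.40 = £732.60.
Claim 4 — £1,702: 40% coinsurance on £1,702 = £680.80. Cost to patient: £680.80. OOP to date £4,518.80. Insurer: £1,702 − £680.80 = £1,021.20.
Insurer total: £0 + £374.40 + £732.60 + £1,021.20 = £2,128.20.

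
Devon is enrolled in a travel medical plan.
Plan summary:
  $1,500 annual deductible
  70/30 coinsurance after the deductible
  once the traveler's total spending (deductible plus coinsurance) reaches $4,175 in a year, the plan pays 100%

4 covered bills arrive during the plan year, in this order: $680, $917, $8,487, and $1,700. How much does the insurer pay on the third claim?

$5,940.90

#1 ($680): entire amount goes to the deductible. Cost to traveler: $680. OOP to date $680. Insurer: $680 − $680 = $0.
#2 ($917): $820 to deductible, leaving $97; 30% of $97 = $29.10. Traveler pays $849.10; OOP now $1,529.10. Plan pays $917 − $849.10 = $67.90.
#3 ($8,487): deductible met; 30% of $8,487 = $2,546.10. Traveler owes $2,546.10 (running OOP $4,075.20). Plan pays $8,487 − $2,546.10 = $5,940.90.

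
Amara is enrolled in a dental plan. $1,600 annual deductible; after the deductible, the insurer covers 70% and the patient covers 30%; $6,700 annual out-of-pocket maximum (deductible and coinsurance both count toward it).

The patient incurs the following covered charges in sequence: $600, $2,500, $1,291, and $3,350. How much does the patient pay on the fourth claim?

$1,005

#1 ($600): fully absorbed by the deductible. Cost to patient: $600. OOP to date $600.
#2 ($2,500): deductible takes $1,000, $1,500 remains; 30% of $1,500 = $450. Patient owes $1,450 (running OOP $2,050).
#3 ($1,291): deductible met; 30% of $1,291 = $387.30. Cost to patient: $387.30. OOP to date $2,437.30.
#4 ($3,350): deductible already satisfied, so patient's share is 30% × $3,350 = $1,005. Cost to patient: $1,005. OOP to date $3,442.30.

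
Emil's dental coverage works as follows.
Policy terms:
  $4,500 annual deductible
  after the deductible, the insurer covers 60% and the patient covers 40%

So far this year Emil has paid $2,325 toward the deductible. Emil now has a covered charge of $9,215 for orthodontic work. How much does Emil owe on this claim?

$4,991

Deductible still to meet: $4,500 − $2,325 = $2,175.
The remaining $7,040 (= $9,215 − $2,175) moves to coinsurance.
Coinsurance: $7,040 × 40% = $2,816.
So the patient owes $2,175 + $2,816 = $4,991.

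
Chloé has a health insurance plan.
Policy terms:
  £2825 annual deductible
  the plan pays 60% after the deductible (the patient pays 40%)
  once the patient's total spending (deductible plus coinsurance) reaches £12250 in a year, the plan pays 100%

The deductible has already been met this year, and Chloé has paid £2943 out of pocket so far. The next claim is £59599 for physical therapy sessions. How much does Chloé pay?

The deductible is already satisfied, so the full bill goes to coinsurance.
Coinsurance: £59599 × 40% = £23839.60.
Year-to-date out-of-pocket would reach £2943 + £23839.60 = £26782.60, above the £12250 maximum, so the patient pays only £12250 − £2943 = £9307.

£9307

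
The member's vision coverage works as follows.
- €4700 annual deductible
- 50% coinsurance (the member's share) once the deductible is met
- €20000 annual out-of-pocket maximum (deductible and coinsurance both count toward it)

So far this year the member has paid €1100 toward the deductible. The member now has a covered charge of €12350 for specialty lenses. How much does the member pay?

€7975

Remaining deductible: €4700 − €1100 = €3600.
The remaining €8750 (= €12350 − €3600) moves to coinsurance.
50% of €8750 = €4375 falls to the member.
So the member owes €3600 + €4375 = €7975 before any cap.
Cumulative spending €1100 + €7975 = €9075 stays under the €20000 maximum.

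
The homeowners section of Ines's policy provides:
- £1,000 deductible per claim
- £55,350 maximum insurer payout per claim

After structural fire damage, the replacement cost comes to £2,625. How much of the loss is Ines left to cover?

£1,000

Less the £1,000 deductible: £2,625 − £1,000 = £1,625.
£1,625 is within the £55,350 limit, so the insurer pays £1,625.
Out of pocket: £2,625 − £1,625 = £1,000.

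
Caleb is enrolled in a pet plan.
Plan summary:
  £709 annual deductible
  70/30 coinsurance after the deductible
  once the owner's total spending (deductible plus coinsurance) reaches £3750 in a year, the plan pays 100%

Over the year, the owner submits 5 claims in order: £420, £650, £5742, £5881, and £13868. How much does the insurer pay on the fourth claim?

Claim 1 — £420: fully absorbed by the deductible. Owner pays £420; OOP now £420. Plan pays £420 − £420 = £0.
Claim 2 — £650: £289 to deductible, leaving £361; owner's 30% is £108.30. Cost to owner: £397.30. OOP to date £817.30. Insurer: £650 − £397.30 = £252.70.
Claim 3 — £5742: deductible already satisfied, so owner's share is 30% × £5742 = £1722.60. Cost to owner: £1722.60. OOP to date £2539.90. Insurer: £5742 − £1722.60 = £4019.40.
Claim 4 — £5881: deductible already satisfied, so owner's share is 30% × £5881 = £1764.30. OOP would hit £4304.20 > £3750, so the cap limits the owner to £3750 − £2539.90 = £1210.10. Insurer: £5881 − £1210.10 = £4670.90.

£4670.90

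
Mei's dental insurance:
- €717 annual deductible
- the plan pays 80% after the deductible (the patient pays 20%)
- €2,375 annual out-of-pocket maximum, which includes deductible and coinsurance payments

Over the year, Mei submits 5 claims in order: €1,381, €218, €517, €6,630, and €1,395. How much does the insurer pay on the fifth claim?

Bill 1, €1,381: €717 finishes the deductible; €664 goes to coinsurance; coinsurance €664 × 20% = €132.80. Patient pays €849.80; OOP now €849.80. Insurer: €1,381 − €849.80 = €531.20.
Bill 2, €218: 20% coinsurance on €218 = €43.60. Cost to patient: €43.60. OOP to date €893.40. Plan pays €218 − €43.60 = €174.40.
Bill 3, €517: deductible already satisfied, so patient's share is 20% × €517 = €103.40. Patient owes €103.40 (running OOP €996.80). Plan pays €517 − €103.40 = €413.60.
Bill 4, €6,630: deductible already satisfied, so patient's share is 20% × €6,630 = €1,326. Cost to patient: €1,326. OOP to date €2,322.80. Insurer: €6,630 − €1,326 = €5,304.
Bill 5, €1,395: deductible already satisfied, so patient's share is 20% × €1,395 = €279. That would push OOP to €2,601.80, over the €2,375 cap, so patient pays €2,375 − €2,322.80 = €52.20. Insurer: €1,395 − €52.20 = €1,342.80.

€1,342.80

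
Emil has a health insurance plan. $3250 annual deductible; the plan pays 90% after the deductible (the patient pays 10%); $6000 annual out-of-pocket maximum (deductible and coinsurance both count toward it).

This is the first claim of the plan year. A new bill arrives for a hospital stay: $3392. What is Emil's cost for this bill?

$3264.20

Nothing has been paid toward the $3250 deductible, so the first $3250 of this charge is applied there.
The remaining $142 (= $3392 − $3250) moves to coinsurance.
Patient's 10% share of $142 is $14.20.
Patient responsibility before any cap: $3250 + $14.20 = $3264.20.
Year-to-date out-of-pocket becomes $0 + $3264.20 = $3264.20, still under the $6000 maximum, so no cap applies.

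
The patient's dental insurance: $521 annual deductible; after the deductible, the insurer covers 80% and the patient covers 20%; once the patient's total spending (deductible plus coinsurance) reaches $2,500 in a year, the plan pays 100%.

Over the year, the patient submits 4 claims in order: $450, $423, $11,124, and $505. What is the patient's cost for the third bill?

$1,908.60

#1 ($450): entire amount goes to the deductible. Patient owes $450 (running OOP $450).
#2 ($423): $71 finishes the deductible; $352 goes to coinsurance; patient's 20% is $70.40. Patient pays $141.40; OOP now $591.40.
#3 ($11,124): 20% coinsurance on $11,124 = $2,224.80. Adding that to $591.40 gives $2,816.20, past the $2,500 cap; patient pays only $2,500 − $591.40 = $1,908.60.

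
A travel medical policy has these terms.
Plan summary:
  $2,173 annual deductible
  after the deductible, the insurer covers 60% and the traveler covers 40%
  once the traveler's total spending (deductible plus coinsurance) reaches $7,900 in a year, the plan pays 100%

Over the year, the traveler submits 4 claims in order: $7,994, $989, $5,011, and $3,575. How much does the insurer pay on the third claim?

Claim 1 — $7,994: deductible takes $2,173, $5,821 remains; coinsurance $5,821 × 40% = $2,328.40. Cost to traveler: $4,501.40. OOP to date $4,501.40. Plan pays $7,994 − $4,501.40 = $3,492.60.
Claim 2 — $989: deductible already satisfied, so traveler's share is 40% × $989 = $395.60. Traveler pays $395.60; OOP now $4,897. Plan pays $989 − $395.60 = $593.40.
Claim 3 — $5,011: deductible already satisfied, so traveler's share is 40% × $5,011 = $2,004.40. Traveler owes $2,004.40 (running OOP $6,901.40). Insurer: $5,011 − $2,004.40 = $3,006.60.

$3,006.60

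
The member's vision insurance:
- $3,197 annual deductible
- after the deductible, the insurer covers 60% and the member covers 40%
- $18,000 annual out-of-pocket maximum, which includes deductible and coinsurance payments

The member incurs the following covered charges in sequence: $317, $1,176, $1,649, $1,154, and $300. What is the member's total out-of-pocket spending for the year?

$3,756.60

#1 ($317): fully absorbed by the deductible. Member pays $317; OOP now $317.
#2 ($1,176): fully absorbed by the deductible. Member owes $1,176 (running OOP $1,493).
#3 ($1,649): all of it applies to the deductible. Member owes $1,649 (running OOP $3,142).
#4 ($1,154): $55 finishes the deductible; $1,099 goes to coinsurance; coinsurance $1,099 × 40% = $439.60. Cost to member: $494.60. OOP to date $3,636.60.
#5 ($300): 40% coinsurance on $300 = $120. Member owes $120 (running OOP $3,756.60).
Total paid by the member: $317 + $1,176 + $1,649 + $494.60 + $120 = $3,756.60.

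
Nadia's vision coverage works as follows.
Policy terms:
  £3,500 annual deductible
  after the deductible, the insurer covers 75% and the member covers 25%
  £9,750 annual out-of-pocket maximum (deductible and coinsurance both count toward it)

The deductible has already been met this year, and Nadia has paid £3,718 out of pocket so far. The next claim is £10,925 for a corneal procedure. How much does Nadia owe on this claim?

£2,731.25

The deductible is already satisfied, so the full bill goes to coinsurance.
Member's 25% share of £10,925 is £2,731.25.
Cumulative spending £3,718 + £2,731.25 = £6,449.25 stays under the £9,750 maximum.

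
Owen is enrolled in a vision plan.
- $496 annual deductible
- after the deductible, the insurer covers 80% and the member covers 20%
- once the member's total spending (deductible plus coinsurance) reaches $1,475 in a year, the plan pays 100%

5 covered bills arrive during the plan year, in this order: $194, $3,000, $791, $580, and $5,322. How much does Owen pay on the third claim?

$158.20

Claim 1 — $194: fully absorbed by the deductible. Cost to member: $194. OOP to date $194.
Claim 2 — $3,000: $302 finishes the deductible; $2,698 goes to coinsurance; member's 20% is $539.60. Cost to member: $841.60. OOP to date $1,035.60.
Claim 3 — $791: deductible met; 20% of $791 = $158.20. Member owes $158.20 (running OOP $1,193.80).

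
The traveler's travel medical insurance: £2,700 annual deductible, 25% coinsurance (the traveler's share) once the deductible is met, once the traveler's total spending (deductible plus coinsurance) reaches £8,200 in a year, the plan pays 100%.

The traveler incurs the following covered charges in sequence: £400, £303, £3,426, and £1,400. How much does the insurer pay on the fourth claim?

£1,050

#1 (£400): entire amount goes to the deductible. Cost to traveler: £400. OOP to date £400. Insurer: £400 − £400 = £0.
#2 (£303): all of it applies to the deductible. Traveler pays £303; OOP now £703. Plan pays £303 − £303 = £0.
#3 (£3,426): £1,997 finishes the deductible; £1,429 goes to coinsurance; 25% of £1,429 = £357.25. Traveler pays £2,354.25; OOP now £3,057.25. Plan pays £3,426 − £2,354.25 = £1,071.75.
#4 (£1,400): 25% coinsurance on £1,400 = £350. Traveler pays £350; OOP now £3,407.25. Insurer: £1,400 − £350 = £1,050.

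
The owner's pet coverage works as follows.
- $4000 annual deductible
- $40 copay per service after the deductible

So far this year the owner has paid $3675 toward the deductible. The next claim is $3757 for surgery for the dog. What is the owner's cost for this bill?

$365

Remaining deductible: $4000 − $3675 = $325.
The remaining $3432 (= $3757 − $325) moves to the copay.
Copay on this service: $40.
That puts the owner's cost at $325 + $40 = $365.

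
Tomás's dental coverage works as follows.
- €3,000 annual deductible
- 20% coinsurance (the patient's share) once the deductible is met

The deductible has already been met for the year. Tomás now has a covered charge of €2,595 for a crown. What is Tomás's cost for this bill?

€519

The deductible is already satisfied, so the full bill goes to coinsurance.
Patient's 20% share of €2,595 is €519.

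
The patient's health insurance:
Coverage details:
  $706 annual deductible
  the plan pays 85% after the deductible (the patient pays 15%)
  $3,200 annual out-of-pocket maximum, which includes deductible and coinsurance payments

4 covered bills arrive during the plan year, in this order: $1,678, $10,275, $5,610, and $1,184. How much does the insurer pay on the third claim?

$4,803.05

Bill 1, $1,678: deductible takes $706, $972 remains; patient's 15% is $145.80. Cost to patient: $851.80. OOP to date $851.80. Plan pays $1,678 − $851.80 = $826.20.
Bill 2, $10,275: deductible already satisfied, so patient's share is 15% × $10,275 = $1,541.25. Cost to patient: $1,541.25. OOP to date $2,393.05. Insurer: $10,275 − $1,541.25 = $8,733.75.
Bill 3, $5,610: 15% coinsurance on $5,610 = $841.50. That would push OOP to $3,234.55, over the $3,200 cap, so patient pays $3,200 − $2,393.05 = $806.95. Insurer: $5,610 − $806.95 = $4,803.05.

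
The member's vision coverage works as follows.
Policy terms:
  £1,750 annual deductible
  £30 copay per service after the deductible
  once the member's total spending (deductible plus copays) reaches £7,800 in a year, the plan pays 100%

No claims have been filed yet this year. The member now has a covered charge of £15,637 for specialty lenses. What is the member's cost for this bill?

Deductible not yet touched, so the first £1,750 of the bill goes to the deductible.
That leaves £15,637 − £1,750 = £13,887 for the copay.
Copay on this service: £30.
So the member owes £1,750 + £30 = £1,780 before any cap.
Year-to-date out-of-pocket becomes £0 + £1,780 = £1,780, still under the £7,800 maximum, so no cap applies.

£1,780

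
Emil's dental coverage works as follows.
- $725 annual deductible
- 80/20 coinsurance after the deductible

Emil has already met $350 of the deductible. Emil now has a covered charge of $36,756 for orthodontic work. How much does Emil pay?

$350 of the $725 deductible is already met, leaving $375.
The remaining $36,381 (= $36,756 − $375) moves to coinsurance.
Coinsurance: $36,381 × 20% = $7,276.20.
So the patient owes $375 + $7,276.20 = $7,651.20.

$7,651.20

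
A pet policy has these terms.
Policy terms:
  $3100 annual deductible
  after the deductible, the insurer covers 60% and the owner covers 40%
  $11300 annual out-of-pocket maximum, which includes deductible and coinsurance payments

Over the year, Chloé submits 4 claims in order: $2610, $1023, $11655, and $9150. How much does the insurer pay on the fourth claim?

Claim 1 ($2610): fully absorbed by the deductible. Owner pays $2610; OOP now $2610. Insurer: $2610 − $2610 = $0.
Claim 2 ($1023): deductible takes $490, $533 remains; owner's 40% is $213.20. Owner pays $703.20; OOP now $3313.20. Insurer: $1023 − $703.20 = $319.80.
Claim 3 ($11655): 40% coinsurance on $11655 = $4662. Cost to owner: $4662. OOP to date $7975.20. Plan pays $11655 − $4662 = $6993.
Claim 4 ($9150): 40% coinsurance on $9150 = $3660. That would push OOP to $11635.20, over the $11300 cap, so owner pays $11300 − $7975.20 = $3324.80. Insurer: $9150 − $3324.80 = $5825.20.

$5825.20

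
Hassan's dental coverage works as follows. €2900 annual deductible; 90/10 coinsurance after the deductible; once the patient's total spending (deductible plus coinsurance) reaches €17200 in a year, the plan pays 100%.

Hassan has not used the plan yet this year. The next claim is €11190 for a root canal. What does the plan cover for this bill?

€7461

The full €2900 deductible is still open; €2900 of this bill applies to it.
The remaining €8290 (= €11190 − €2900) moves to coinsurance.
Patient's 10% share of €8290 is €829.
Patient responsibility before any cap: €2900 + €829 = €3729.
Cumulative spending €0 + €3729 = €3729 stays under the €17200 maximum.
Insurer pays the balance: €11190 − €3729 = €7461.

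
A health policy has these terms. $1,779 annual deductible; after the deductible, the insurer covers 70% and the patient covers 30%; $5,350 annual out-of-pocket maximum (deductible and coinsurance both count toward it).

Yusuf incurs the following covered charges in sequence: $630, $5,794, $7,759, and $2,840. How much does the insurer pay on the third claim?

$5,581.50

#1 ($630): fully absorbed by the deductible. Cost to patient: $630. OOP to date $630. Insurer: $630 − $630 = $0.
#2 ($5,794): deductible takes $1,149, $4,645 remains; coinsurance $4,645 × 30% = $1,393.50. Cost to patient: $2,542.50. OOP to date $3,172.50. Plan pays $5,794 − $2,542.50 = $3,251.50.
#3 ($7,759): deductible already satisfied, so patient's share is 30% × $7,759 = $2,327.70. That would push OOP to $5,500.20, over the $5,350 cap, so patient pays $5,350 − $3,172.50 = $2,177.50. Insurer: $7,759 − $2,177.50 = $5,581.50.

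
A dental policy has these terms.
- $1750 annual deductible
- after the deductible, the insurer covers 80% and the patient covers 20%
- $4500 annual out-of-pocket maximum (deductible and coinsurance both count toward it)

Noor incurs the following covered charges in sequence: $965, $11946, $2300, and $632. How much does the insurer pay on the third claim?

$1840

#1 ($965): fully absorbed by the deductible. Cost to patient: $965. OOP to date $965. Insurer: $965 − $965 = $0.
#2 ($11946): $785 to deductible, leaving $11161; coinsurance $11161 × 20% = $2232.20. Cost to patient: $3017.20. OOP to date $3982.20. Plan pays $11946 − $3017.20 = $8928.80.
#3 ($2300): deductible met; 20% of $2300 = $460. Cost to patient: $460. OOP to date $4442.20. Insurer: $2300 − $460 = $1840.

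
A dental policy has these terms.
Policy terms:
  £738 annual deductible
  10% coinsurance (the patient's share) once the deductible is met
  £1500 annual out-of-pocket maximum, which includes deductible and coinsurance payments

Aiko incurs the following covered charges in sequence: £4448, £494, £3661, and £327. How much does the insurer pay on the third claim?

#1 (£4448): £738 finishes the deductible; £3710 goes to coinsurance; coinsurance £3710 × 10% = £371. Patient pays £1109; OOP now £1109. Insurer: £4448 − £1109 = £3339.
#2 (£494): deductible met; 10% of £494 = £49.40. Patient owes £49.40 (running OOP £1158.40). Plan pays £494 − £49.40 = £444.60.
#3 (£3661): deductible met; 10% of £3661 = £366.10. Adding that to £1158.40 gives £1524.50, past the £1500 cap; patient pays only £1500 − £1158.40 = £341.60. Plan pays £3661 − £341.60 = £3319.40.

£3319.40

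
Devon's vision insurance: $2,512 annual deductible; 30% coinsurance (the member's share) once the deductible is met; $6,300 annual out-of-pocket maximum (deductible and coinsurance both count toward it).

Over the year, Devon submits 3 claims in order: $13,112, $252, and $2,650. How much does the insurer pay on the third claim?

$2,117.60

Claim 1 — $13,112: $2,512 finishes the deductible; $10,600 goes to coinsurance; member's 30% is $3,180. Member pays $5,692; OOP now $5,692. Insurer: $13,112 − $5,692 = $7,420.
Claim 2 — $252: deductible met; 30% of $252 = $75.60. Member pays $75.60; OOP now $5,767.60. Insurer: $252 − $75.60 = $176.40.
Claim 3 — $2,650: 30% coinsurance on $2,650 = $795. That would push OOP to $6,562.60, over the $6,300 cap, so member pays $6,300 − $5,767.60 = $532.40. Insurer: $2,650 − $532.40 = $2,117.60.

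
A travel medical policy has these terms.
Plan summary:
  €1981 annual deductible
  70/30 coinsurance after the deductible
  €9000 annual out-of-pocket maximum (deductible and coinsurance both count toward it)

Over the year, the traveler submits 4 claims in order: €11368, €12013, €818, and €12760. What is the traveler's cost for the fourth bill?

Bill 1, €11368: €1981 finishes the deductible; €9387 goes to coinsurance; 30% of €9387 = €2816.10. Traveler owes €4797.10 (running OOP €4797.10).
Bill 2, €12013: 30% coinsurance on €12013 = €3603.90. Traveler pays €3603.90; OOP now €8401.
Bill 3, €818: deductible met; 30% of €818 = €245.40. Traveler pays €245.40; OOP now €8646.40.
Bill 4, €12760: deductible already satisfied, so traveler's share is 30% × €12760 = €3828. That would push OOP to €12474.40, over the €9000 cap, so traveler pays €9000 − €8646.40 = €353.60.

€353.60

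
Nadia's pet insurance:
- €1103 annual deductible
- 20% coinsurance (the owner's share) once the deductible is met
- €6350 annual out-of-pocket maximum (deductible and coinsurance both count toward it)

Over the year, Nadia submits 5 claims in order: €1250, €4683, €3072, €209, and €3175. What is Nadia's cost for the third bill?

€614.40

Claim 1 — €1250: €1103 finishes the deductible; €147 goes to coinsurance; owner's 20% is €29.40. Cost to owner: €1132.40. OOP to date €1132.40.
Claim 2 — €4683: 20% coinsurance on €4683 = €936.60. Cost to owner: €936.60. OOP to date €2069.
Claim 3 — €3072: deductible already satisfied, so owner's share is 20% × €3072 = €614.40. Cost to owner: €614.40. OOP to date €2683.40.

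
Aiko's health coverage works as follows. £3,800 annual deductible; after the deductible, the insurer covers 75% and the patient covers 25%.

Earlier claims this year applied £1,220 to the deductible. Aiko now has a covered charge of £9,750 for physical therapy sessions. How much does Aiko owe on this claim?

Deductible still to meet: £3,800 − £1,220 = £2,580.
After the £2,580 deductible portion, £9,750 − £2,580 = £7,170 is subject to coinsurance.
Coinsurance: £7,170 × 25% = £1,792.50.
Patient responsibility: £2,580 + £1,792.50 = £4,372.50.

£4,372.50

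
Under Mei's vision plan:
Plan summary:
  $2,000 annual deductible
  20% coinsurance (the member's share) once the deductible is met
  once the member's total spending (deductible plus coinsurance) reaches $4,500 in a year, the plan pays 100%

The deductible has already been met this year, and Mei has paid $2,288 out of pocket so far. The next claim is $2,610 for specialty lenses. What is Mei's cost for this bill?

With the deductible met, the entire $2,610 is subject to coinsurance.
Coinsurance: $2,610 × 20% = $522.
Total out-of-pocket so far would be $2,288 + $522 = $2,810, below the $4,500 cap — no reduction.

$522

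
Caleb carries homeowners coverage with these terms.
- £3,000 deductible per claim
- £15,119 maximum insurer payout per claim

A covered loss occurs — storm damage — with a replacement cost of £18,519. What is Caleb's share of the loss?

£3,400

Subtract the deductible: £18,519 − £3,000 = £15,519.
Since £15,519 > £15,119, the payout is capped at £15,119.
The homeowner bears the rest of the original loss: £18,519 − £15,119 = £3,400.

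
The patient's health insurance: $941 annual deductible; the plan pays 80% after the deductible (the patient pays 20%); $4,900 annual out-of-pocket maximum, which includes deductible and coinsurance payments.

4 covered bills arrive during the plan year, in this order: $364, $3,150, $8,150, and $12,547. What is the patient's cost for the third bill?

Claim 1 ($364): all of it applies to the deductible. Patient owes $364 (running OOP $364).
Claim 2 ($3,150): $577 finishes the deductible; $2,573 goes to coinsurance; patient's 20% is $514.60. Cost to patient: $1,091.60. OOP to date $1,455.60.
Claim 3 ($8,150): deductible met; 20% of $8,150 = $1,630. Cost to patient: $1,630. OOP to date $3,085.60.

$1,630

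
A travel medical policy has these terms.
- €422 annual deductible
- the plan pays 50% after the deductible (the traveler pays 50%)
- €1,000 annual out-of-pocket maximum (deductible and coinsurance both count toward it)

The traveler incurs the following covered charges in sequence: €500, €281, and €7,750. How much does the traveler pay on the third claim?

€398.50

Bill 1, €500: €422 finishes the deductible; €78 goes to coinsurance; 50% of €78 = €39. Cost to traveler: €461. OOP to date €461.
Bill 2, €281: 50% coinsurance on €281 = €140.50. Traveler pays €140.50; OOP now €601.50.
Bill 3, €7,750: deductible already satisfied, so traveler's share is 50% × €7,750 = €3,875. OOP would hit €4,476.50 > €1,000, so the cap limits the traveler to €1,000 − €601.50 = €398.50.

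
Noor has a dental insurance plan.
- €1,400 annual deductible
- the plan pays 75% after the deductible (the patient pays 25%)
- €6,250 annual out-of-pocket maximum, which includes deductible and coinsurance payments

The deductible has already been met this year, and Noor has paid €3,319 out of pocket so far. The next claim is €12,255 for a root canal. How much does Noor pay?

€2,931

With the deductible met, the entire €12,255 is subject to coinsurance.
25% of €12,255 = €3,063.75 falls to the patient.
Adding €3,063.75 to the €3,319 already spent would give €6,382.75, which exceeds the €6,250 cap; the patient pays just €6,250 − €3,319 = €2,931.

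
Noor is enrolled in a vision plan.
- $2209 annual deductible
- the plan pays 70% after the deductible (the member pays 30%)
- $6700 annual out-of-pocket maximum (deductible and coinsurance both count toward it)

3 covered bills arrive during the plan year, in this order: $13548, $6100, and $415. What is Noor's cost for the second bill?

$1089.30

Bill 1, $13548: $2209 to deductible, leaving $11339; coinsurance $11339 × 30% = $3401.70. Cost to member: $5610.70. OOP to date $5610.70.
Bill 2, $6100: deductible already satisfied, so member's share is 30% × $6100 = $1830. That would push OOP to $7440.70, over the $6700 cap, so member pays $6700 − $5610.70 = $1089.30.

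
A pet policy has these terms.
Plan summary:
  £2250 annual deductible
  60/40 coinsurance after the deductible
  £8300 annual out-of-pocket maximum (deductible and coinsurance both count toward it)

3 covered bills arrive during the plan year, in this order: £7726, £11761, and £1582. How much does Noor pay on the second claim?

Claim 1 — £7726: £2250 finishes the deductible; £5476 goes to coinsurance; owner's 40% is £2190.40. Owner owes £4440.40 (running OOP £4440.40).
Claim 2 — £11761: deductible already satisfied, so owner's share is 40% × £11761 = £4704.40. OOP would hit £9144.80 > £8300, so the cap limits the owner to £8300 − £4440.40 = £3859.60.

£3859.60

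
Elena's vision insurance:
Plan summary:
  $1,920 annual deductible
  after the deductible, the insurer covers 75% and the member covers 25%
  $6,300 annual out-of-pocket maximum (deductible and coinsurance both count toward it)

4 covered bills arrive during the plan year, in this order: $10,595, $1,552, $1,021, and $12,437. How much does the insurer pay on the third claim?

Claim 1 ($10,595): $1,920 finishes the deductible; $8,675 goes to coinsurance; coinsurance $8,675 × 25% = $2,168.75. Member pays $4,088.75; OOP now $4,088.75. Plan pays $10,595 − $4,088.75 = $6,506.25.
Claim 2 ($1,552): deductible already satisfied, so member's share is 25% × $1,552 = $388. Cost to member: $388. OOP to date $4,476.75. Plan pays $1,552 − $388 = $1,164.
Claim 3 ($1,021): deductible met; 25% of $1,021 = $255.25. Cost to member: $255.25. OOP to date $4,732. Insurer: $1,021 − $255.25 = $765.75.

$765.75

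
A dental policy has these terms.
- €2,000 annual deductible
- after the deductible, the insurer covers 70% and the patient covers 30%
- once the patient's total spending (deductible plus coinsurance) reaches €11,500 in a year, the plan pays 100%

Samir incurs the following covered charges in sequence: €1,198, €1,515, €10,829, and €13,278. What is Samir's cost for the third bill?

#1 (€1,198): fully absorbed by the deductible. Cost to patient: €1,198. OOP to date €1,198.
#2 (€1,515): deductible takes €802, €713 remains; coinsurance €713 × 30% = €213.90. Cost to patient: €1,015.90. OOP to date €2,213.90.
#3 (€10,829): deductible met; 30% of €10,829 = €3,248.70. Patient owes €3,248.70 (running OOP €5,462.60).

€3,248.70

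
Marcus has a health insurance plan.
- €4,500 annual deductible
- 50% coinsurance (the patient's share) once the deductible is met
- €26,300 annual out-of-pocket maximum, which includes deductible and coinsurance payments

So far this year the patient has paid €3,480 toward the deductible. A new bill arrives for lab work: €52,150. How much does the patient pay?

€3,480 of the €4,500 deductible is already met, leaving €1,020.
The remaining €51,130 (= €52,150 − €1,020) moves to coinsurance.
Coinsurance: €51,130 × 50% = €25,565.
That puts the patient's cost at €1,020 + €25,565 = €26,585 before any cap.
That would bring total out-of-pocket to €30,065, past the €26,300 cap. The patient is capped at €26,300 − €3,480 = €22,820 on this claim.

€22,820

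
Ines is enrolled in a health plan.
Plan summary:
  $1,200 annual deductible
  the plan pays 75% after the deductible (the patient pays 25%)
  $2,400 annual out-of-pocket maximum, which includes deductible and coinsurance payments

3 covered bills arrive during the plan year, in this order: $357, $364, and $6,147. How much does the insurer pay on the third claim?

$4,468

Claim 1 ($357): all of it applies to the deductible. Patient pays $357; OOP now $357. Insurer: $357 − $357 = $0.
Claim 2 ($364): all of it applies to the deductible. Cost to patient: $364. OOP to date $721. Plan pays $364 − $364 = $0.
Claim 3 ($6,147): deductible takes $479, $5,668 remains; patient's 25% is $1,417. Together that's $479 + $1,417 = $1,896. OOP would hit $2,617 > $2,400, so the cap limits the patient to $2,400 − $721 = $1,679. Plan pays $6,147 − $1,679 = $4,468.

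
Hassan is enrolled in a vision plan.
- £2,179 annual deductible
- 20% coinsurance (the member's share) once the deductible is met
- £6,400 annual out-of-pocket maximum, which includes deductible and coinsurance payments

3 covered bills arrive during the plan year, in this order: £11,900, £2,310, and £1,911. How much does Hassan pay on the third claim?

£382.20

Bill 1, £11,900: £2,179 to deductible, leaving £9,721; member's 20% is £1,944.20. Member owes £4,123.20 (running OOP £4,123.20).
Bill 2, £2,310: deductible already satisfied, so member's share is 20% × £2,310 = £462. Cost to member: £462. OOP to date £4,585.20.
Bill 3, £1,911: deductible met; 20% of £1,911 = £382.20. Member owes £382.20 (running OOP £4,967.40).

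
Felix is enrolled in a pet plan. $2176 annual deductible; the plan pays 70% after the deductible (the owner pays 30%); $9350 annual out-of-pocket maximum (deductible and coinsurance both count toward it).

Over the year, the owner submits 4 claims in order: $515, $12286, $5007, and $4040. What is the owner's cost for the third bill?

$1502.10

Claim 1 ($515): fully absorbed by the deductible. Cost to owner: $515. OOP to date $515.
Claim 2 ($12286): deductible takes $1661, $10625 remains; coinsurance $10625 × 30% = $3187.50. Cost to owner: $4848.50. OOP to date $5363.50.
Claim 3 ($5007): 30% coinsurance on $5007 = $1502.10. Owner owes $1502.10 (running OOP $6865.60).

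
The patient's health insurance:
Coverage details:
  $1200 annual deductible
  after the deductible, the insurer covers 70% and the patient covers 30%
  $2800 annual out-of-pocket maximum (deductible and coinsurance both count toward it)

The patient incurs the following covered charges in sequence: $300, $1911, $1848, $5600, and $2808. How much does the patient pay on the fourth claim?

Claim 1 — $300: entire amount goes to the deductible. Patient pays $300; OOP now $300.
Claim 2 — $1911: $900 finishes the deductible; $1011 goes to coinsurance; 30% of $1011 = $303.30. Cost to patient: $1203.30. OOP to date $1503.30.
Claim 3 — $1848: 30% coinsurance on $1848 = $554.40. Patient pays $554.40; OOP now $2057.70.
Claim 4 — $5600: 30% coinsurance on $5600 = $1680. OOP would hit $3737.70 > $2800, so the cap limits the patient to $2800 − $2057.70 = $742.30.

$742.30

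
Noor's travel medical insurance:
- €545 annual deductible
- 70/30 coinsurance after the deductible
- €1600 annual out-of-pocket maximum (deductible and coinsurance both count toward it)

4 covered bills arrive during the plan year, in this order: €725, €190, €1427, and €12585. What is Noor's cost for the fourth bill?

€515.90

#1 (€725): €545 to deductible, leaving €180; 30% of €180 = €54. Traveler owes €599 (running OOP €599).
#2 (€190): 30% coinsurance on €190 = €57. Traveler pays €57; OOP now €656.
#3 (€1427): deductible already satisfied, so traveler's share is 30% × €1427 = €428.10. Cost to traveler: €428.10. OOP to date €1084.10.
#4 (€12585): deductible met; 30% of €12585 = €3775.50. That would push OOP to €4859.60, over the €1600 cap, so traveler pays €1600 − €1084.10 = €515.90.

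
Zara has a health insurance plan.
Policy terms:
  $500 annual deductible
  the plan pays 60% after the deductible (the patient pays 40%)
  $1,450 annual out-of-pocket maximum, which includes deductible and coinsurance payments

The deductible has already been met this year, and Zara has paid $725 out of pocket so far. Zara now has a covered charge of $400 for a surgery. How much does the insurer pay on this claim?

$240

With the deductible met, the entire $400 is subject to coinsurance.
Patient's 40% share of $400 is $160.
Year-to-date out-of-pocket becomes $725 + $160 = $885, still under the $1,450 maximum, so no cap applies.
The plan picks up $400 − $160 = $240.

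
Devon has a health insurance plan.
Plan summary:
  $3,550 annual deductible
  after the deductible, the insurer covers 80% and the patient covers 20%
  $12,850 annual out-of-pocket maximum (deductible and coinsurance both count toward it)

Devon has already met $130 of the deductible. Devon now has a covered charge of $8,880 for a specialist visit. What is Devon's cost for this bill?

Deductible still to meet: $3,550 − $130 = $3,420.
That leaves $8,880 − $3,420 = $5,460 for coinsurance.
20% of $5,460 = $1,092 falls to the patient.
Patient responsibility before any cap: $3,420 + $1,092 = $4,512.
Total out-of-pocket so far would be $130 + $4,512 = $4,642, below the $12,850 cap — no reduction.

$4,512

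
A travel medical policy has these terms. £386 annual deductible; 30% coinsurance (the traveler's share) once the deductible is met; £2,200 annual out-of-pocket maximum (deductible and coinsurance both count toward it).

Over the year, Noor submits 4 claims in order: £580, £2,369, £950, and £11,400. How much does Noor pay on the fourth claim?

Bill 1, £580: £386 to deductible, leaving £194; 30% of £194 = £58.20. Traveler pays £444.20; OOP now £444.20.
Bill 2, £2,369: deductible already satisfied, so traveler's share is 30% × £2,369 = £710.70. Traveler owes £710.70 (running OOP £1,154.90).
Bill 3, £950: 30% coinsurance on £950 = £285. Cost to traveler: £285. OOP to date £1,439.90.
Bill 4, £11,400: deductible already satisfied, so traveler's share is 30% × £11,400 = £3,420. That would push OOP to £4,859.90, over the £2,200 cap, so traveler pays £2,200 − £1,439.90 = £760.10.

£760.10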